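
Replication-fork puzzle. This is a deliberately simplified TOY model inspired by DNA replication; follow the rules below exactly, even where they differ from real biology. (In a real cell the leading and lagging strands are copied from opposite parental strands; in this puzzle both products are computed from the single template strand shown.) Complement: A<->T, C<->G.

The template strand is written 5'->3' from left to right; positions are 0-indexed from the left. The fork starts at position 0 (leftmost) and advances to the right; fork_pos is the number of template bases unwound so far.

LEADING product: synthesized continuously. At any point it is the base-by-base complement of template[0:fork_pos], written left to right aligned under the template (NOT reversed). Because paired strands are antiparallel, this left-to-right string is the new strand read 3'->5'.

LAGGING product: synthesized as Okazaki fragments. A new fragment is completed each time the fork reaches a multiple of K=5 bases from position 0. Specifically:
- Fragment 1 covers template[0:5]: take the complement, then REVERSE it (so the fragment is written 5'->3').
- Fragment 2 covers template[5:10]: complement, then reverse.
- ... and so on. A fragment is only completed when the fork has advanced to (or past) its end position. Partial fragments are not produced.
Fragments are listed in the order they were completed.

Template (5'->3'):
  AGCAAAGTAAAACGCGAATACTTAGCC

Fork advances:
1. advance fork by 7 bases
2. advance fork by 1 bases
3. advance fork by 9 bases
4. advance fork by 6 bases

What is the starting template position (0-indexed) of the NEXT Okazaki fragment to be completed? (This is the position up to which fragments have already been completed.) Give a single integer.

Step 1: advance 7 -> fork_pos = 0 + 7 = 7. Reached multiple(s) of 5: 5 -> fragment 1 completed (1 total).
Step 2: advance 1 -> fork_pos = 7 + 1 = 8. Next multiple of 5 is 10 (not reached); still 1 fragment(s).
Step 3: advance 9 -> fork_pos = 8 + 9 = 17. Reached multiple(s) of 5: 10, 15 -> fragments 2-3 completed (3 total).
Step 4: advance 6 -> fork_pos = 17 + 6 = 23. Reached multiple(s) of 5: 20 -> fragment 4 completed (4 total).
4 fragment(s) completed, covering template[0:20] (4 x 5 = 20). The next fragment, fragment 5, covers template[20:25], so it starts at position 20.

Answer: 20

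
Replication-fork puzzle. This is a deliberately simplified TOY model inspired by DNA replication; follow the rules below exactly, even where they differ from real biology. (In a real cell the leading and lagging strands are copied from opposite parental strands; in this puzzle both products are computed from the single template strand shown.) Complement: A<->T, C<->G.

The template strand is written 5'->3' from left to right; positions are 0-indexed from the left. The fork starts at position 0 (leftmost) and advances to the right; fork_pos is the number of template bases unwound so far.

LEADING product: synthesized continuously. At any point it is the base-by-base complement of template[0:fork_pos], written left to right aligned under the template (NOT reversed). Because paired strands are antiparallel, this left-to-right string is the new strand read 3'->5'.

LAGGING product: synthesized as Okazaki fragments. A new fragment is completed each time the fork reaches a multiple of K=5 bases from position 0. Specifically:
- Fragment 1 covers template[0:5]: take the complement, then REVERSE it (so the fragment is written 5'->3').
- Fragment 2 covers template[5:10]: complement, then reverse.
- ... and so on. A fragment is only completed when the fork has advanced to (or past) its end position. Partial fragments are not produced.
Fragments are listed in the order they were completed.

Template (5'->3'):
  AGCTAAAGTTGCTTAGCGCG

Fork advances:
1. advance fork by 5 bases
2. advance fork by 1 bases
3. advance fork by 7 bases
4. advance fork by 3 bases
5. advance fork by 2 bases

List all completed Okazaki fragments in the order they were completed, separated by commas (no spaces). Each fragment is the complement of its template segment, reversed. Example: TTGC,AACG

Step 1: advance 5 -> fork_pos = 0 + 5 = 5. Reached multiple(s) of 5: 5 -> fragment 1 completed (1 total).
Step 2: advance 1 -> fork_pos = 5 + 1 = 6. Next multiple of 5 is 10 (not reached); still 1 fragment(s).
Step 3: advance 7 -> fork_pos = 6 + 7 = 13. Reached multiple(s) of 5: 10 -> fragment 2 completed (2 total).
Step 4: advance 3 -> fork_pos = 13 + 3 = 16. Reached multiple(s) of 5: 15 -> fragment 3 completed (3 total).
Step 5: advance 2 -> fork_pos = 16 + 2 = 18. Next multiple of 5 is 20 (not reached); still 3 fragment(s).
Final fork_pos = 18, so 3 fragment(s) are complete. Build each: template segment -> complement -> reverse.
Fragment 1: template[0:5] = AGCTA -> complement TCGAT -> reversed TAGCT
Fragment 2: template[5:10] = AAGTT -> complement TTCAA -> reversed AACTT
Fragment 3: template[10:15] = GCTTA -> complement CGAAT -> reversed TAAGC

Answer: TAGCT,AACTT,TAAGC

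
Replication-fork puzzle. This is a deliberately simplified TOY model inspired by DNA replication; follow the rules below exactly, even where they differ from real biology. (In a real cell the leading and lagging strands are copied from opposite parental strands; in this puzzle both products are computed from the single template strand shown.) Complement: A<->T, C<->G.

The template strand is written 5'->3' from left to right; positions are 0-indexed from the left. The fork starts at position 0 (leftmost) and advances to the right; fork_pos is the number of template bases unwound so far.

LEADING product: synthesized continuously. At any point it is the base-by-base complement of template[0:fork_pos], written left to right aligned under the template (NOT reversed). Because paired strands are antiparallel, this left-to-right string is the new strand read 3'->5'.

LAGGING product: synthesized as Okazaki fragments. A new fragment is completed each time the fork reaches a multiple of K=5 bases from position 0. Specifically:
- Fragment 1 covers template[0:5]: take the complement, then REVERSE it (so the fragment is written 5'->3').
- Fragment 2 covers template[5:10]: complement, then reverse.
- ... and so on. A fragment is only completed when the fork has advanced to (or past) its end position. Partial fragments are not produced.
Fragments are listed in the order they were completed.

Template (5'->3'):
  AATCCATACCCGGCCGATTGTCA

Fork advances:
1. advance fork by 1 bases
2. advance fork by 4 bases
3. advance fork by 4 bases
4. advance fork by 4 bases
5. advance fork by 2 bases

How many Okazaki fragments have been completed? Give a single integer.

Answer: 3

Derivation:
Step 1: advance 1 -> fork_pos = 0 + 1 = 1. Next multiple of 5 is 5 (not reached); still 0 fragment(s).
Step 2: advance 4 -> fork_pos = 1 + 4 = 5. Reached multiple(s) of 5: 5 -> fragment 1 completed (1 total).
Step 3: advance 4 -> fork_pos = 5 + 4 = 9. Next multiple of 5 is 10 (not reached); still 1 fragment(s).
Step 4: advance 4 -> fork_pos = 9 + 4 = 13. Reached multiple(s) of 5: 10 -> fragment 2 completed (2 total).
Step 5: advance 2 -> fork_pos = 13 + 2 = 15. Reached multiple(s) of 5: 15 -> fragment 3 completed (3 total).
Check: final fork_pos = 15; the multiples of 5 that are <= 15 are 5..15 -> 15 // 5 = 3 completed fragment(s).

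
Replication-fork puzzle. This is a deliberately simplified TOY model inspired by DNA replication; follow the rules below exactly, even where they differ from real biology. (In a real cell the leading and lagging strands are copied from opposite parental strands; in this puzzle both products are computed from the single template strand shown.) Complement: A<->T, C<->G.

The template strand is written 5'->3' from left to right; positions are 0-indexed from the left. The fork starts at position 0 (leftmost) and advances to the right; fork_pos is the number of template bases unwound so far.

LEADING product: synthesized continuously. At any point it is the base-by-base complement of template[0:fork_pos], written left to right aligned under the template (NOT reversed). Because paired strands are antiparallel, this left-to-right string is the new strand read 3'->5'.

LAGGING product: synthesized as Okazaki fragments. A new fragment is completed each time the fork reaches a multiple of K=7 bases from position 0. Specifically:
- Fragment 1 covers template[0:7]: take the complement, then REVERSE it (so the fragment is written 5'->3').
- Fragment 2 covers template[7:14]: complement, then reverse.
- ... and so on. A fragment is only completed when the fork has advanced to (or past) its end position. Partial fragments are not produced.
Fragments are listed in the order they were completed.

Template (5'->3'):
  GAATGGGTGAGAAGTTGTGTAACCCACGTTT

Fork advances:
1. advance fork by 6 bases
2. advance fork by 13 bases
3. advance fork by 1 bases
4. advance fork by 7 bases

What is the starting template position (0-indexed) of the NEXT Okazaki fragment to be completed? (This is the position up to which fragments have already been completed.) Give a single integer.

Step 1: advance 6 -> fork_pos = 0 + 6 = 6. Next multiple of 7 is 7 (not reached); still 0 fragment(s).
Step 2: advance 13 -> fork_pos = 6 + 13 = 19. Reached multiple(s) of 7: 7, 14 -> fragments 1-2 completed (2 total).
Step 3: advance 1 -> fork_pos = 19 + 1 = 20. Next multiple of 7 is 21 (not reached); still 2 fragment(s).
Step 4: advance 7 -> fork_pos = 20 + 7 = 27. Reached multiple(s) of 7: 21 -> fragment 3 completed (3 total).
3 fragment(s) completed, covering template[0:21] (3 x 7 = 21). The next fragment, fragment 4, covers template[21:28], so it starts at position 21.

Answer: 21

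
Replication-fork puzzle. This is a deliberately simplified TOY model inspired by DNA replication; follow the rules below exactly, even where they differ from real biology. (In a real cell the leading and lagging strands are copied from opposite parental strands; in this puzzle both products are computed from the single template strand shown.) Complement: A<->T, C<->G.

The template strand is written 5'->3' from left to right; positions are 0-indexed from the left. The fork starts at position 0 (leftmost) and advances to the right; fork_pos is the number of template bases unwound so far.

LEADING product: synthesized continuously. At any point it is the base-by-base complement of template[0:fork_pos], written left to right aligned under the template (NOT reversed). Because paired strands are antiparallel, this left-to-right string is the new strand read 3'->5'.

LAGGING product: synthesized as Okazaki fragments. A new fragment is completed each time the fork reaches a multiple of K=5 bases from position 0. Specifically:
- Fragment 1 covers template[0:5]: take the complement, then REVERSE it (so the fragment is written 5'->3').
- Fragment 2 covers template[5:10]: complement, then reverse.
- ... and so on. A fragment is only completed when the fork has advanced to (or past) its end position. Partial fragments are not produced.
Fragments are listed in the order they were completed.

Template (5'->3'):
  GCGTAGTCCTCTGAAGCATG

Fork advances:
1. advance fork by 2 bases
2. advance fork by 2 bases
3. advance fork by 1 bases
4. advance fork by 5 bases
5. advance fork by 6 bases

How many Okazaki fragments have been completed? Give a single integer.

Answer: 3

Derivation:
Step 1: advance 2 -> fork_pos = 0 + 2 = 2. Next multiple of 5 is 5 (not reached); still 0 fragment(s).
Step 2: advance 2 -> fork_pos = 2 + 2 = 4. Next multiple of 5 is 5 (not reached); still 0 fragment(s).
Step 3: advance 1 -> fork_pos = 4 + 1 = 5. Reached multiple(s) of 5: 5 -> fragment 1 completed (1 total).
Step 4: advance 5 -> fork_pos = 5 + 5 = 10. Reached multiple(s) of 5: 10 -> fragment 2 completed (2 total).
Step 5: advance 6 -> fork_pos = 10 + 6 = 16. Reached multiple(s) of 5: 15 -> fragment 3 completed (3 total).
Check: final fork_pos = 16; the multiples of 5 that are <= 16 are 5..15 -> 16 // 5 = 3 completed fragment(s).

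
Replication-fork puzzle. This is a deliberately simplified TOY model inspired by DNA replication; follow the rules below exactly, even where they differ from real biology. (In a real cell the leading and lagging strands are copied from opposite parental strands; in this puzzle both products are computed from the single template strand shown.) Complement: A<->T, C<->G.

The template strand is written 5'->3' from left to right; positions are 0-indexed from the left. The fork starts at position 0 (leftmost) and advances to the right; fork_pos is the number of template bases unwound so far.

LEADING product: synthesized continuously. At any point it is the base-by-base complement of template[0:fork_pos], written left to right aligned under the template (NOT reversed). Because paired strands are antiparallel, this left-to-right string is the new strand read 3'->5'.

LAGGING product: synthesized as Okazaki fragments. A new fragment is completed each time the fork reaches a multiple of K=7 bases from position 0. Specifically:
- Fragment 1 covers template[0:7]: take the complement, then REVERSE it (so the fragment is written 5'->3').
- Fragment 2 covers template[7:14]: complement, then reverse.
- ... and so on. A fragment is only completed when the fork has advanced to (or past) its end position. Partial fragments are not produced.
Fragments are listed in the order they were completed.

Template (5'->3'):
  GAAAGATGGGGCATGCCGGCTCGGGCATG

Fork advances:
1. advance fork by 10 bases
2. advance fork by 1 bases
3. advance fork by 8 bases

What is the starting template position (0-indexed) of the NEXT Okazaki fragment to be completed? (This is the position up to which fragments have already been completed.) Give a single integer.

Answer: 14

Derivation:
Step 1: advance 10 -> fork_pos = 0 + 10 = 10. Reached multiple(s) of 7: 7 -> fragment 1 completed (1 total).
Step 2: advance 1 -> fork_pos = 10 + 1 = 11. Next multiple of 7 is 14 (not reached); still 1 fragment(s).
Step 3: advance 8 -> fork_pos = 11 + 8 = 19. Reached multiple(s) of 7: 14 -> fragment 2 completed (2 total).
2 fragment(s) completed, covering template[0:14] (2 x 7 = 14). The next fragment, fragment 3, covers template[14:21], so it starts at position 14.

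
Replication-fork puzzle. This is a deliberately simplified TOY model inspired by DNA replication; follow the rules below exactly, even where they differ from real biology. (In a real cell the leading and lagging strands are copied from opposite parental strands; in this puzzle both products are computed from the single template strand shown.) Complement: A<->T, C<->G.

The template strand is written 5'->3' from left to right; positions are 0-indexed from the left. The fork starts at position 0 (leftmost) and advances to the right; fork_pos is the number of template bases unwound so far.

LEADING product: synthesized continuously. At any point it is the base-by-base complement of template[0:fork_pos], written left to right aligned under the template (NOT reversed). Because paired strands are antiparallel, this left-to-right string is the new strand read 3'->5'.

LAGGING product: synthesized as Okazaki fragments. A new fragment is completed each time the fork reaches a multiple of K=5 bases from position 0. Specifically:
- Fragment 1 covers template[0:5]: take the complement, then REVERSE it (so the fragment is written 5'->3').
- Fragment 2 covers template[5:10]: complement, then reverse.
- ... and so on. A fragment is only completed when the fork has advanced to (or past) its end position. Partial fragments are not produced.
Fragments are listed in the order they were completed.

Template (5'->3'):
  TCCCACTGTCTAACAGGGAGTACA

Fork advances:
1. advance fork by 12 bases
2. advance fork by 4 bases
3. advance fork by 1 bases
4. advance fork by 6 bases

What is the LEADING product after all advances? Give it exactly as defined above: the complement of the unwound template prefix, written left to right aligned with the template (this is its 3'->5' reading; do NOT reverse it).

Step 1: advance 12 -> fork_pos = 0 + 12 = 12.
Step 2: advance 4 -> fork_pos = 12 + 4 = 16.
Step 3: advance 1 -> fork_pos = 16 + 1 = 17.
Step 4: advance 6 -> fork_pos = 17 + 6 = 23.
Unwound prefix: template[0:23] = TCCCACTGTCTAACAGGGAGTAC
Complement it base by base (A<->T, C<->G), keeping left-to-right order:
  [0:5] TCCCA -> AGGGT
  [5:10] CTGTC -> GACAG
  [10:15] TAACA -> ATTGT
  [15:20] GGGAG -> CCCTC
  [20:23] TAC -> ATG
Concatenate: AGGGTGACAGATTGTCCCTCATG (length 23; written aligned with the template, i.e. 3'->5').

Answer: AGGGTGACAGATTGTCCCTCATG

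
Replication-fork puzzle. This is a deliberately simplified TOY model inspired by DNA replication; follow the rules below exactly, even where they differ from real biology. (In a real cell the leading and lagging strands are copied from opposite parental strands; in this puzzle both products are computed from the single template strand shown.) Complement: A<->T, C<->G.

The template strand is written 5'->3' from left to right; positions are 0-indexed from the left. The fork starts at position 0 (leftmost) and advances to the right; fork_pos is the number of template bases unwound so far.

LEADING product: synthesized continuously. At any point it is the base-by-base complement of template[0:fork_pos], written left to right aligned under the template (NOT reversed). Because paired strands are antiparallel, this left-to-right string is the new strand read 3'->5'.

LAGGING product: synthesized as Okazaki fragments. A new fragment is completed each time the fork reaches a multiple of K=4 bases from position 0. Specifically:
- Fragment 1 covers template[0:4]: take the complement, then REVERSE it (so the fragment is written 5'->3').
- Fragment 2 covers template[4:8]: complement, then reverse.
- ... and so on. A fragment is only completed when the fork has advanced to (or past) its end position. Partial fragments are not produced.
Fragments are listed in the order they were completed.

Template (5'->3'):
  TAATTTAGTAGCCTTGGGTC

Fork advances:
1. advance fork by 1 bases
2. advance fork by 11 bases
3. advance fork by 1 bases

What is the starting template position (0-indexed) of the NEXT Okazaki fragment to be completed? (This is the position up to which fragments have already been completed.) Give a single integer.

Step 1: advance 1 -> fork_pos = 0 + 1 = 1. Next multiple of 4 is 4 (not reached); still 0 fragment(s).
Step 2: advance 11 -> fork_pos = 1 + 11 = 12. Reached multiple(s) of 4: 4, 8, 12 -> fragments 1-3 completed (3 total).
Step 3: advance 1 -> fork_pos = 12 + 1 = 13. Next multiple of 4 is 16 (not reached); still 3 fragment(s).
3 fragment(s) completed, covering template[0:12] (3 x 4 = 12). The next fragment, fragment 4, covers template[12:16], so it starts at position 12.

Answer: 12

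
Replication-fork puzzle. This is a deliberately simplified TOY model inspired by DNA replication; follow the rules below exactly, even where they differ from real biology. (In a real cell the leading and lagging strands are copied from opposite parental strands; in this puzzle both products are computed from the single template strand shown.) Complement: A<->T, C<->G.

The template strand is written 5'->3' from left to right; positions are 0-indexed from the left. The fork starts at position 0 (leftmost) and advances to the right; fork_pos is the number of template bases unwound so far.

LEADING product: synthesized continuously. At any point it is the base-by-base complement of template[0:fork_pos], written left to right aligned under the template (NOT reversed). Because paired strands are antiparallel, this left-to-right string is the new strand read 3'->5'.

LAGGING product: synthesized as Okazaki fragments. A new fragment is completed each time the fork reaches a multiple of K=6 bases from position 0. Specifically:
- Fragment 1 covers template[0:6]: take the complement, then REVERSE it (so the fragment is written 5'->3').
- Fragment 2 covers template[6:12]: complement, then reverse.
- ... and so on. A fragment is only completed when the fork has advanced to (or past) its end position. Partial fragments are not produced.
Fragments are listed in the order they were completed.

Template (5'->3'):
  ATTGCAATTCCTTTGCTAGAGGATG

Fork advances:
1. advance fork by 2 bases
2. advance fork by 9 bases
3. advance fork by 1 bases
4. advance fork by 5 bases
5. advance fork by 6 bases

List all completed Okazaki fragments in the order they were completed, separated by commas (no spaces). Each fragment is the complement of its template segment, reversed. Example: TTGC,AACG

Answer: TGCAAT,AGGAAT,TAGCAA

Derivation:
Step 1: advance 2 -> fork_pos = 0 + 2 = 2. Next multiple of 6 is 6 (not reached); still 0 fragment(s).
Step 2: advance 9 -> fork_pos = 2 + 9 = 11. Reached multiple(s) of 6: 6 -> fragment 1 completed (1 total).
Step 3: advance 1 -> fork_pos = 11 + 1 = 12. Reached multiple(s) of 6: 12 -> fragment 2 completed (2 total).
Step 4: advance 5 -> fork_pos = 12 + 5 = 17. Next multiple of 6 is 18 (not reached); still 2 fragment(s).
Step 5: advance 6 -> fork_pos = 17 + 6 = 23. Reached multiple(s) of 6: 18 -> fragment 3 completed (3 total).
Final fork_pos = 23, so 3 fragment(s) are complete. Build each: template segment -> complement -> reverse.
Fragment 1: template[0:6] = ATTGCA -> complement TAACGT -> reversed TGCAAT
Fragment 2: template[6:12] = ATTCCT -> complement TAAGGA -> reversed AGGAAT
Fragment 3: template[12:18] = TTGCTA -> complement AACGAT -> reversed TAGCAA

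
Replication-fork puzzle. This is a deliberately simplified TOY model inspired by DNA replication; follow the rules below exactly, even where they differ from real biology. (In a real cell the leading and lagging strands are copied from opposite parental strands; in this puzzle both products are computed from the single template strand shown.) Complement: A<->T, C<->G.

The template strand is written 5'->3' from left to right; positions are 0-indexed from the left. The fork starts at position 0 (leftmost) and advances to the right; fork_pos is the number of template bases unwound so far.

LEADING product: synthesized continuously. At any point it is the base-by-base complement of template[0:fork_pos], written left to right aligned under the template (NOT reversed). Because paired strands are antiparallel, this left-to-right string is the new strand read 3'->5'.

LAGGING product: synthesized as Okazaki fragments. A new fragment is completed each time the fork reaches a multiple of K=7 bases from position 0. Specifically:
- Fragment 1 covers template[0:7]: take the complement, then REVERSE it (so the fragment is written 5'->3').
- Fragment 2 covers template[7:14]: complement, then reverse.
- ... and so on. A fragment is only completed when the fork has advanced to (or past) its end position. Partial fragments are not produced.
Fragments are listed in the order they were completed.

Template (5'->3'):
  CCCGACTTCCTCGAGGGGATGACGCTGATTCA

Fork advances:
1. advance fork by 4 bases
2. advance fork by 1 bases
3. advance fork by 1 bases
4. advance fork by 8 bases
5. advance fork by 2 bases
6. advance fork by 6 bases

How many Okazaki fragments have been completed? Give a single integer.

Answer: 3

Derivation:
Step 1: advance 4 -> fork_pos = 0 + 4 = 4. Next multiple of 7 is 7 (not reached); still 0 fragment(s).
Step 2: advance 1 -> fork_pos = 4 + 1 = 5. Next multiple of 7 is 7 (not reached); still 0 fragment(s).
Step 3: advance 1 -> fork_pos = 5 + 1 = 6. Next multiple of 7 is 7 (not reached); still 0 fragment(s).
Step 4: advance 8 -> fork_pos = 6 + 8 = 14. Reached multiple(s) of 7: 7, 14 -> fragments 1-2 completed (2 total).
Step 5: advance 2 -> fork_pos = 14 + 2 = 16. Next multiple of 7 is 21 (not reached); still 2 fragment(s).
Step 6: advance 6 -> fork_pos = 16 + 6 = 22. Reached multiple(s) of 7: 21 -> fragment 3 completed (3 total).
Check: final fork_pos = 22; the multiples of 7 that are <= 22 are 7..21 -> 22 // 7 = 3 completed fragment(s).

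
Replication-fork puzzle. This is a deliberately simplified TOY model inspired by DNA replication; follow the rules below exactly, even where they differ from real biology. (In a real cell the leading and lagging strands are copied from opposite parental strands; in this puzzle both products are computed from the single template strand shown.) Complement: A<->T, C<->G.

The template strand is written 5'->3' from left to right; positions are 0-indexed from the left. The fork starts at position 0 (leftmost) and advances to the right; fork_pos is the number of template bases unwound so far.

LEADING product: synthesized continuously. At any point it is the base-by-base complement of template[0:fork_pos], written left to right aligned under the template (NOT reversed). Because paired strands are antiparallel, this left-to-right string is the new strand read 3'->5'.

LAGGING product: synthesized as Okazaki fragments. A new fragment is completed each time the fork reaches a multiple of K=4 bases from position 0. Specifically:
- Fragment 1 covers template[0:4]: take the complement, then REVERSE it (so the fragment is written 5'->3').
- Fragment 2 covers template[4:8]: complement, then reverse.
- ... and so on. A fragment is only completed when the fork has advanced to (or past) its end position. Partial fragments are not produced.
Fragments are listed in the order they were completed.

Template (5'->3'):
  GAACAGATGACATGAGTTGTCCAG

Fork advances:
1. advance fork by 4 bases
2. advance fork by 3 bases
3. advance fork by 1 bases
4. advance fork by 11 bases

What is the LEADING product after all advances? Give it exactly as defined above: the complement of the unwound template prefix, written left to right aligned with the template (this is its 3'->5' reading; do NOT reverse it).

Step 1: advance 4 -> fork_pos = 0 + 4 = 4.
Step 2: advance 3 -> fork_pos = 4 + 3 = 7.
Step 3: advance 1 -> fork_pos = 7 + 1 = 8.
Step 4: advance 11 -> fork_pos = 8 + 11 = 19.
Unwound prefix: template[0:19] = GAACAGATGACATGAGTTG
Complement it base by base (A<->T, C<->G), keeping left-to-right order:
  [0:5] GAACA -> CTTGT
  [5:10] GATGA -> CTACT
  [10:15] CATGA -> GTACT
  [15:19] GTTG -> CAAC
Concatenate: CTTGTCTACTGTACTCAAC (length 19; written aligned with the template, i.e. 3'->5').

Answer: CTTGTCTACTGTACTCAAC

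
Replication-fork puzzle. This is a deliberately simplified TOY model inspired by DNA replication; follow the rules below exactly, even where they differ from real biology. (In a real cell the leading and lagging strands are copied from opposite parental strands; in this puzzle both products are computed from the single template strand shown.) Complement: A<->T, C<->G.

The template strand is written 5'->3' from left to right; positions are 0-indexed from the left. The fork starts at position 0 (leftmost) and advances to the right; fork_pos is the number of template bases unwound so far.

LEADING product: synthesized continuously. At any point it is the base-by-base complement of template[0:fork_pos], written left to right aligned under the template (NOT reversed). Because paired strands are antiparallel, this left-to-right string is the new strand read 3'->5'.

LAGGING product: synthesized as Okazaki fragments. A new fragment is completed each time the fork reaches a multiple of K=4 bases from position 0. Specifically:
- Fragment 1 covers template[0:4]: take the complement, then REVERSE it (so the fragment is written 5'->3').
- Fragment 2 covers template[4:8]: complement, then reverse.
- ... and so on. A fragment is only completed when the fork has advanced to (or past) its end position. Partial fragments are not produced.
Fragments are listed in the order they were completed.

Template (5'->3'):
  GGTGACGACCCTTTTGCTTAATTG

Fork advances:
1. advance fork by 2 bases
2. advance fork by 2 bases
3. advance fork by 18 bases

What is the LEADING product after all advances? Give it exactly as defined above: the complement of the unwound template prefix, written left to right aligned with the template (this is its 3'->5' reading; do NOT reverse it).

Answer: CCACTGCTGGGAAAACGAATTA

Derivation:
Step 1: advance 2 -> fork_pos = 0 + 2 = 2.
Step 2: advance 2 -> fork_pos = 2 + 2 = 4.
Step 3: advance 18 -> fork_pos = 4 + 18 = 22.
Unwound prefix: template[0:22] = GGTGACGACCCTTTTGCTTAAT
Complement it base by base (A<->T, C<->G), keeping left-to-right order:
  [0:5] GGTGA -> CCACT
  [5:10] CGACC -> GCTGG
  [10:15] CTTTT -> GAAAA
  [15:20] GCTTA -> CGAAT
  [20:22] AT -> TA
Concatenate: CCACTGCTGGGAAAACGAATTA (length 22; written aligned with the template, i.e. 3'->5').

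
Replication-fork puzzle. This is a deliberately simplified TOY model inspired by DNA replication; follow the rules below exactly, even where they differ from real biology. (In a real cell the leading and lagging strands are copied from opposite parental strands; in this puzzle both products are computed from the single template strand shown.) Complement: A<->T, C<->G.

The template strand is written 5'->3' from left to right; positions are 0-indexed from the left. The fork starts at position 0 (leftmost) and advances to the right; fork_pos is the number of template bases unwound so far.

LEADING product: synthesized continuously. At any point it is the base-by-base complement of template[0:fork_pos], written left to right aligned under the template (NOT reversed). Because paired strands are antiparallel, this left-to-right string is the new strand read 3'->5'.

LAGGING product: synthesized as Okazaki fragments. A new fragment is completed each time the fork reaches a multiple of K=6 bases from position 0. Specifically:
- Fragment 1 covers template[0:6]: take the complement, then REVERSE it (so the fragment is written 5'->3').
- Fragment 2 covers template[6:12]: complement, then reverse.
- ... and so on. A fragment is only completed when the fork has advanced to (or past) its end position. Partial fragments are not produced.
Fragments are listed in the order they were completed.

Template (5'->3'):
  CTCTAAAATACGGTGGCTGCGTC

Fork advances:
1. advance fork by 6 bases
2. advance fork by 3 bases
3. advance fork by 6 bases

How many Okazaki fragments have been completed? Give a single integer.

Step 1: advance 6 -> fork_pos = 0 + 6 = 6. Reached multiple(s) of 6: 6 -> fragment 1 completed (1 total).
Step 2: advance 3 -> fork_pos = 6 + 3 = 9. Next multiple of 6 is 12 (not reached); still 1 fragment(s).
Step 3: advance 6 -> fork_pos = 9 + 6 = 15. Reached multiple(s) of 6: 12 -> fragment 2 completed (2 total).
Check: final fork_pos = 15; the multiples of 6 that are <= 15 are 6..12 -> 15 // 6 = 2 completed fragment(s).

Answer: 2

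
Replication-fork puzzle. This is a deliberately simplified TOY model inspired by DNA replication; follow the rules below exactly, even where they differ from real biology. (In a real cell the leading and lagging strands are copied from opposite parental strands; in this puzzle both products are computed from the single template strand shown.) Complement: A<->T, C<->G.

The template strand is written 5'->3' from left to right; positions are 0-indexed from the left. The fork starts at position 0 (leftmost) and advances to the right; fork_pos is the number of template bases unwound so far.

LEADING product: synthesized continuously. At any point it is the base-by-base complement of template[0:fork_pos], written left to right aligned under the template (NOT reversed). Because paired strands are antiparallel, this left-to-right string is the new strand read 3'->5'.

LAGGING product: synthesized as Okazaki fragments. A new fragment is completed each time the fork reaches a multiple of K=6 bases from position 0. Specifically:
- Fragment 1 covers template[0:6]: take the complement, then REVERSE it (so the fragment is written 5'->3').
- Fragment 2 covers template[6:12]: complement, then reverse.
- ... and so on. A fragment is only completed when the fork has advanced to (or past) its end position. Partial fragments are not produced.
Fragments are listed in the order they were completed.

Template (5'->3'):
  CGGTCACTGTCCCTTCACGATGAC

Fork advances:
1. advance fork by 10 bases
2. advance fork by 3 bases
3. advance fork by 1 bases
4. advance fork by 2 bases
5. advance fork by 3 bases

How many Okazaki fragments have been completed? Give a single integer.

Step 1: advance 10 -> fork_pos = 0 + 10 = 10. Reached multiple(s) of 6: 6 -> fragment 1 completed (1 total).
Step 2: advance 3 -> fork_pos = 10 + 3 = 13. Reached multiple(s) of 6: 12 -> fragment 2 completed (2 total).
Step 3: advance 1 -> fork_pos = 13 + 1 = 14. Next multiple of 6 is 18 (not reached); still 2 fragment(s).
Step 4: advance 2 -> fork_pos = 14 + 2 = 16. Next multiple of 6 is 18 (not reached); still 2 fragment(s).
Step 5: advance 3 -> fork_pos = 16 + 3 = 19. Reached multiple(s) of 6: 18 -> fragment 3 completed (3 total).
Check: final fork_pos = 19; the multiples of 6 that are <= 19 are 6..18 -> 19 // 6 = 3 completed fragment(s).

Answer: 3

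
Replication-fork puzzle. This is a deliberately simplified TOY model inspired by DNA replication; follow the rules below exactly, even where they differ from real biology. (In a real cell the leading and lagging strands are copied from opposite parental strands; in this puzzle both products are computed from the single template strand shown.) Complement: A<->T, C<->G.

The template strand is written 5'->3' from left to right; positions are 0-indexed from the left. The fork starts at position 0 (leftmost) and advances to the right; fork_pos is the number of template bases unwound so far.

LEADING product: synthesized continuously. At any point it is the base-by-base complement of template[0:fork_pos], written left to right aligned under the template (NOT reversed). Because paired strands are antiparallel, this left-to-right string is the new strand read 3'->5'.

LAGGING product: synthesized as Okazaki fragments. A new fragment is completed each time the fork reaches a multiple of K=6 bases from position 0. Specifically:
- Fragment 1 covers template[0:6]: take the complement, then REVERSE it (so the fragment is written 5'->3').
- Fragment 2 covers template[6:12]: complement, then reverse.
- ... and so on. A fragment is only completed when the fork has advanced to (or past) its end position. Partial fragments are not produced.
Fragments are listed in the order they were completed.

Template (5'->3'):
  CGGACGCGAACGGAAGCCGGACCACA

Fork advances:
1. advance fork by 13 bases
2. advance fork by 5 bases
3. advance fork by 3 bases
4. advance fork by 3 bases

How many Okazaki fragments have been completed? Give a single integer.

Answer: 4

Derivation:
Step 1: advance 13 -> fork_pos = 0 + 13 = 13. Reached multiple(s) of 6: 6, 12 -> fragments 1-2 completed (2 total).
Step 2: advance 5 -> fork_pos = 13 + 5 = 18. Reached multiple(s) of 6: 18 -> fragment 3 completed (3 total).
Step 3: advance 3 -> fork_pos = 18 + 3 = 21. Next multiple of 6 is 24 (not reached); still 3 fragment(s).
Step 4: advance 3 -> fork_pos = 21 + 3 = 24. Reached multiple(s) of 6: 24 -> fragment 4 completed (4 total).
Check: final fork_pos = 24; the multiples of 6 that are <= 24 are 6..24 -> 24 // 6 = 4 completed fragment(s).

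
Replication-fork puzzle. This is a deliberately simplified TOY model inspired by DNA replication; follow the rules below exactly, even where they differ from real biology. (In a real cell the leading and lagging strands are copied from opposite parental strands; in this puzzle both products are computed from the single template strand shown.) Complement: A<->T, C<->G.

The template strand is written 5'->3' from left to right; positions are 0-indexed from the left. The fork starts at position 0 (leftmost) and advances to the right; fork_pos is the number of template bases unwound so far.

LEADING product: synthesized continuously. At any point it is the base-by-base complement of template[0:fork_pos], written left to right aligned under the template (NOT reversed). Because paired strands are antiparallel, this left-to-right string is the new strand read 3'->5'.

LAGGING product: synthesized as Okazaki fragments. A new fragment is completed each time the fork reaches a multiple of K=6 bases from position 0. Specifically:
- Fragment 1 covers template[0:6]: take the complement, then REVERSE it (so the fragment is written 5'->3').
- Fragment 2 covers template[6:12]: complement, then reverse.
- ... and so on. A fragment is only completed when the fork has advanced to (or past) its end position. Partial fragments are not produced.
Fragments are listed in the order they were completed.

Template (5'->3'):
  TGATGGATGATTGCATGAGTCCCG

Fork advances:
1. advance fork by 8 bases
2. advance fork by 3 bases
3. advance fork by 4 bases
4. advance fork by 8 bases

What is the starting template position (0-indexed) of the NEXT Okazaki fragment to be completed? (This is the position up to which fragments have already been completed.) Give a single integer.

Step 1: advance 8 -> fork_pos = 0 + 8 = 8. Reached multiple(s) of 6: 6 -> fragment 1 completed (1 total).
Step 2: advance 3 -> fork_pos = 8 + 3 = 11. Next multiple of 6 is 12 (not reached); still 1 fragment(s).
Step 3: advance 4 -> fork_pos = 11 + 4 = 15. Reached multiple(s) of 6: 12 -> fragment 2 completed (2 total).
Step 4: advance 8 -> fork_pos = 15 + 8 = 23. Reached multiple(s) of 6: 18 -> fragment 3 completed (3 total).
3 fragment(s) completed, covering template[0:18] (3 x 6 = 18). The next fragment, fragment 4, covers template[18:24], so it starts at position 18.

Answer: 18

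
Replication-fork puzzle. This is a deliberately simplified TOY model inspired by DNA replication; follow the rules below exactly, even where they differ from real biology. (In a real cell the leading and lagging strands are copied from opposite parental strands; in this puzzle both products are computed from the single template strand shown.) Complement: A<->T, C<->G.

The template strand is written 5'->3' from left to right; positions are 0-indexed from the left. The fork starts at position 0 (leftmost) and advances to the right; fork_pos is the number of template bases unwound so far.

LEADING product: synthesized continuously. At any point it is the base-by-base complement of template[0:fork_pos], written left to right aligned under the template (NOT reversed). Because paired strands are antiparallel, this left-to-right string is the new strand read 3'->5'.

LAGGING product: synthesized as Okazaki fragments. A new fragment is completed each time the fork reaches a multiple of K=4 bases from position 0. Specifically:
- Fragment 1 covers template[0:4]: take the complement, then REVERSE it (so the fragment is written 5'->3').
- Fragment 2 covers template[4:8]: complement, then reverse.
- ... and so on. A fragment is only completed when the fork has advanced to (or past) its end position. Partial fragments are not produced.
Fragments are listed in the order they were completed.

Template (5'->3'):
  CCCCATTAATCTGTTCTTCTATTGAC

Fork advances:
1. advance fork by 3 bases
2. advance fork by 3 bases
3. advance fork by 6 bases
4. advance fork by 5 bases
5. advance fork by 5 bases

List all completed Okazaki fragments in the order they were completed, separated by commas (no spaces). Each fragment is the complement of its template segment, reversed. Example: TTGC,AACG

Step 1: advance 3 -> fork_pos = 0 + 3 = 3. Next multiple of 4 is 4 (not reached); still 0 fragment(s).
Step 2: advance 3 -> fork_pos = 3 + 3 = 6. Reached multiple(s) of 4: 4 -> fragment 1 completed (1 total).
Step 3: advance 6 -> fork_pos = 6 + 6 = 12. Reached multiple(s) of 4: 8, 12 -> fragments 2-3 completed (3 total).
Step 4: advance 5 -> fork_pos = 12 + 5 = 17. Reached multiple(s) of 4: 16 -> fragment 4 completed (4 total).
Step 5: advance 5 -> fork_pos = 17 + 5 = 22. Reached multiple(s) of 4: 20 -> fragment 5 completed (5 total).
Final fork_pos = 22, so 5 fragment(s) are complete. Build each: template segment -> complement -> reverse.
Fragment 1: template[0:4] = CCCC -> complement GGGG -> reversed GGGG
Fragment 2: template[4:8] = ATTA -> complement TAAT -> reversed TAAT
Fragment 3: template[8:12] = ATCT -> complement TAGA -> reversed AGAT
Fragment 4: template[12:16] = GTTC -> complement CAAG -> reversed GAAC
Fragment 5: template[16:20] = TTCT -> complement AAGA -> reversed AGAA

Answer: GGGG,TAAT,AGAT,GAAC,AGAA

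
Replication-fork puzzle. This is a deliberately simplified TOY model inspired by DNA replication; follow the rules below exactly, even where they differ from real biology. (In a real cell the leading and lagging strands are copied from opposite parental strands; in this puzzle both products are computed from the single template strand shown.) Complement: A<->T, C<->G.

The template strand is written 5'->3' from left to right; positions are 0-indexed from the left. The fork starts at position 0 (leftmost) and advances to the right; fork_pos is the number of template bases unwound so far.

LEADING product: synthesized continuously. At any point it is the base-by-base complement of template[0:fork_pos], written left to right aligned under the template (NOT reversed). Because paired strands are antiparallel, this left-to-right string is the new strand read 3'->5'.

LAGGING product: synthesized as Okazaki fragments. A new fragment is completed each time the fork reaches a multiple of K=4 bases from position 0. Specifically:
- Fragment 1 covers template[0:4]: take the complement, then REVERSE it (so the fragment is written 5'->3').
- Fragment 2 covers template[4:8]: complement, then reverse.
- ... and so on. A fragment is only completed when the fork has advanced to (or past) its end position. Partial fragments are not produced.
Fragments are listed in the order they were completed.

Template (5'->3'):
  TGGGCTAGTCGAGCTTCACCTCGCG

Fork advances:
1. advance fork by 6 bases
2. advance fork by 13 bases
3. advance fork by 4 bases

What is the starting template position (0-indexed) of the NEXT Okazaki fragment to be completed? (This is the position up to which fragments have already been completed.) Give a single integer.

Answer: 20

Derivation:
Step 1: advance 6 -> fork_pos = 0 + 6 = 6. Reached multiple(s) of 4: 4 -> fragment 1 completed (1 total).
Step 2: advance 13 -> fork_pos = 6 + 13 = 19. Reached multiple(s) of 4: 8, 12, 16 -> fragments 2-4 completed (4 total).
Step 3: advance 4 -> fork_pos = 19 + 4 = 23. Reached multiple(s) of 4: 20 -> fragment 5 completed (5 total).
5 fragment(s) completed, covering template[0:20] (5 x 4 = 20). The next fragment, fragment 6, covers template[20:24], so it starts at position 20.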